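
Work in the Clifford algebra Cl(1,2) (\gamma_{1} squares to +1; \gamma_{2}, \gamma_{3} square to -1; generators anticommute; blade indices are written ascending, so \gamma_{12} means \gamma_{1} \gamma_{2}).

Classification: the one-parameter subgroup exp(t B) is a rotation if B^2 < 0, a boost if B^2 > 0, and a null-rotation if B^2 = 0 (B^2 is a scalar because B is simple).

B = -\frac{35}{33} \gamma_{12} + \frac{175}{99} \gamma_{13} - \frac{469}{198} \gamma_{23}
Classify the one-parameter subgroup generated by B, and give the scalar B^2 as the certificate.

B^2 term by term: the squares give (-\frac{35}{33})^2*(\gamma_{12})^2 + (\frac{175}{99})^2*(\gamma_{13})^2 + (-\frac{469}{198})^2*(\gamma_{23})^2 = \frac{1225}{1089}*(+1) + \frac{30625}{9801}*(+1) + \frac{219961}{39204}*(-1) = -\frac{49}{36} (each basis 2-blade squares to minus the product of its generators' squares); cross terms between blades sharing an index anticommute and cancel. So B^2 = -\frac{49}{36}.
Answer: rotation, certificate B^2 = -\frac{49}{36}. The invariant at work: B^2 = -\frac{49}{36} is unchanged by conjugation, hence its sign classifies the subgroup whatever basis B is written in.


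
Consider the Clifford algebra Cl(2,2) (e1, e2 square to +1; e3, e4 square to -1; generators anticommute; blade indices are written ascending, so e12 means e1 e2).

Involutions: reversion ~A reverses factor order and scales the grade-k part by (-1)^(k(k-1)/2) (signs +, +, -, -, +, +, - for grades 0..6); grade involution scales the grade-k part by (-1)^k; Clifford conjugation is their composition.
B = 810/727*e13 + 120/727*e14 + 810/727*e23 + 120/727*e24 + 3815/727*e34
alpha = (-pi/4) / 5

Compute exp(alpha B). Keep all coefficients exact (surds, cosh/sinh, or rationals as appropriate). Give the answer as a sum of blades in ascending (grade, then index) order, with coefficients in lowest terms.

B^2 term by term: the squares give (810/727)^2*(e13)^2 + (120/727)^2*(e14)^2 + (810/727)^2*(e23)^2 + (120/727)^2*(e24)^2 + (3815/727)^2*(e34)^2 = 656100/528529*(+1) + 14400/528529*(+1) + 656100/528529*(+1) + 14400/528529*(+1) + 14554225/528529*(-1) = -25 (each basis 2-blade squares to minus the product of its generators' squares); cross terms between blades sharing an index anticommute and cancel; the commuting (index-disjoint) pairs give grade-4 terms 2*c*c'*(blade product), which cancel blade by blade — e1234: -194400/528529 + 194400/528529 = 0 — confirming B is simple. So B^2 = -25.
B^2 = -25 — circular case — the even/odd split gives cos and sin: l = 5, alpha*l = -pi/4, so exp(alpha B) = cos(-pi/4) + (sin(-pi/4)/5)*B = sqrt(2)/2 + (-sqrt(2)/10)*B.
Answer: sqrt(2)/2 - 81*sqrt(2)/727*e13 - 12*sqrt(2)/727*e14 - 81*sqrt(2)/727*e23 - 12*sqrt(2)/727*e24 - 763*sqrt(2)/1454*e34


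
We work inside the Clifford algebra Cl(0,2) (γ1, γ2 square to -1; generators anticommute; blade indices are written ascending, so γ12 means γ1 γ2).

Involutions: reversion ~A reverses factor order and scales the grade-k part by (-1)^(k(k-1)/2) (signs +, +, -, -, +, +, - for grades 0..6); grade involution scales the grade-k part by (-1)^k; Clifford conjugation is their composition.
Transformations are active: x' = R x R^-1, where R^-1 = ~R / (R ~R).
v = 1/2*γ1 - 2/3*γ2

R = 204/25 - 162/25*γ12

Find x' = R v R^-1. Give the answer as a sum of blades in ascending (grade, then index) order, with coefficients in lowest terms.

~R = 204/25 + 162/25*γ12, and R ~R = 13572/125, so R^-1 = ~R / (13572/125).
R v = -6/25*γ1 - 217/25*γ2
Answer: -2021/3770*γ1 - 3608/5655*γ2


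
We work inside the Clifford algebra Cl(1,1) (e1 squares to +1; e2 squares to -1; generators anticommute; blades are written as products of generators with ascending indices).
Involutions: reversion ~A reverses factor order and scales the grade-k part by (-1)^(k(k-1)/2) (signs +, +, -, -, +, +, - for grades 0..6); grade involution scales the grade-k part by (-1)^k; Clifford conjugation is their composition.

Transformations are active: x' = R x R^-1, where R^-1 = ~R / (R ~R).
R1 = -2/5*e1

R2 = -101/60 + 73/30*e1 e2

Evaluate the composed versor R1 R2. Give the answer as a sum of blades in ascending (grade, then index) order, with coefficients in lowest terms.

Distribute over the terms of R1 (each basis-blade product reordered to ascending indices, repeated generators contracted through their squares):
(-2/5*e1) R2 = 101/150*e1 - 73/75*e2
Answer: 101/150*e1 - 73/75*e2


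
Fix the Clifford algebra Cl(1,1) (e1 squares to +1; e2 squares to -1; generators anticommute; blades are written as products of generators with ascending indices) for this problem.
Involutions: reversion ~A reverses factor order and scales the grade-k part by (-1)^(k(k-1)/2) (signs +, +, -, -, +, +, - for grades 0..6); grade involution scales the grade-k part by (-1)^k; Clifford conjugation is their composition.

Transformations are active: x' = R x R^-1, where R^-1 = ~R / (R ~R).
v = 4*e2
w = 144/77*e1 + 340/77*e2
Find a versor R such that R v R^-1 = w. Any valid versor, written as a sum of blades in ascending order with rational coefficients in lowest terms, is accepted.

A norm check does it: q(v) = q(w) = -16, hence R = v + w = 144/77*e1 + 648/77*e2 realises the map — parallel part kept, (v - w)/2 negated, v carried to w.
Answer: 144/77*e1 + 648/77*e2


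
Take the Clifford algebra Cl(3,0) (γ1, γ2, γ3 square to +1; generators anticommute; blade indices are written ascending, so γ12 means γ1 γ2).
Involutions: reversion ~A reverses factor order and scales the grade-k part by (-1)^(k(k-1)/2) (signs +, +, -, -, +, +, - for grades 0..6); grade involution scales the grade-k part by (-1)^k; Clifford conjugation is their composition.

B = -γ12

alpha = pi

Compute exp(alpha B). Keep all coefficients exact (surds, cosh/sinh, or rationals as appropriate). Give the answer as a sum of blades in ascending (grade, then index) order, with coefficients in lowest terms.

B^2 = (-1)^2*(γ12)^2 = 1*(-1) = -1 (a basis 2-blade squares to minus the product of its generators' squares).
B^2 = -1 — a negative square means the series sums to a rotation: l = 1, alpha*l = pi, so exp(alpha B) = cos(pi) + (sin(pi)/1)*B = -1 + (0)*B.
Answer: -1


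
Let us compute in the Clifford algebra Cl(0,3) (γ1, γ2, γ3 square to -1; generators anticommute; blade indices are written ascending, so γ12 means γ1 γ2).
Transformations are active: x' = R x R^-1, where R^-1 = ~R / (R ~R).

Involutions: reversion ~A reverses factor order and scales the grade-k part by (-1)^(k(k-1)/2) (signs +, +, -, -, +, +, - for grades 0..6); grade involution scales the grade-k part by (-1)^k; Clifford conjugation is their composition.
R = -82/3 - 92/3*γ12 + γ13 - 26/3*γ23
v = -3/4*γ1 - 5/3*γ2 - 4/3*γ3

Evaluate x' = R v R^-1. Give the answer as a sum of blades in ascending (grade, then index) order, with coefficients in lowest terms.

~R = -82/3 + 92/3*γ12 - γ13 + 26/3*γ23, and R ~R = 5291/3, so R^-1 = ~R / (5291/3).
R v = -527/18*γ1 + 57*γ2 + 1805/36*γ3 + 883/18*γ123
Answer: 74627/63492*γ1 - 824/5291*γ2 - 30583/15873*γ3


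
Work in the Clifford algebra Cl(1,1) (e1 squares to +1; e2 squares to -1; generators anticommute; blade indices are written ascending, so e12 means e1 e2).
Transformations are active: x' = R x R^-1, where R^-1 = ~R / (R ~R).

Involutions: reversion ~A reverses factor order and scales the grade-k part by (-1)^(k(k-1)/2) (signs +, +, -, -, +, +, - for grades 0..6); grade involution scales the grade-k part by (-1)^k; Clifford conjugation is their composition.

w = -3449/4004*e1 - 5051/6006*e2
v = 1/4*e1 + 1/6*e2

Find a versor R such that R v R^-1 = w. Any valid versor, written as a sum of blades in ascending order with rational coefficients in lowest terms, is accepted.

Here q(v) = q(w) = 5/144; the classical choice R = v + w = -612/1001*e1 - 675/1001*e2 then realises v -> w under the sandwich.
Answer: -612/1001*e1 - 675/1001*e2


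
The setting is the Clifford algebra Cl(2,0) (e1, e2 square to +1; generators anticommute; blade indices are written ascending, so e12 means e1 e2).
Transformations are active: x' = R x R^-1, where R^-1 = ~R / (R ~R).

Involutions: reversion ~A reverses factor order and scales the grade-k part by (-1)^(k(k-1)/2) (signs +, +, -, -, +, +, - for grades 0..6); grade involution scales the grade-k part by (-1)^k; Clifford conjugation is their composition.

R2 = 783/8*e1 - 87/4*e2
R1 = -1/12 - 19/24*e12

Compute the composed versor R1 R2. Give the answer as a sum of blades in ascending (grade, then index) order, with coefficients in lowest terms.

Distribute over the terms of R1 (each basis-blade product reordered to ascending indices, repeated generators contracted through their squares):
(-1/12) R2 = -261/32*e1 + 29/16*e2
(-19/24*e12) R2 = 551/32*e1 + 4959/64*e2
Summing the partial products and collecting blades:
Answer: 145/16*e1 + 5075/64*e2


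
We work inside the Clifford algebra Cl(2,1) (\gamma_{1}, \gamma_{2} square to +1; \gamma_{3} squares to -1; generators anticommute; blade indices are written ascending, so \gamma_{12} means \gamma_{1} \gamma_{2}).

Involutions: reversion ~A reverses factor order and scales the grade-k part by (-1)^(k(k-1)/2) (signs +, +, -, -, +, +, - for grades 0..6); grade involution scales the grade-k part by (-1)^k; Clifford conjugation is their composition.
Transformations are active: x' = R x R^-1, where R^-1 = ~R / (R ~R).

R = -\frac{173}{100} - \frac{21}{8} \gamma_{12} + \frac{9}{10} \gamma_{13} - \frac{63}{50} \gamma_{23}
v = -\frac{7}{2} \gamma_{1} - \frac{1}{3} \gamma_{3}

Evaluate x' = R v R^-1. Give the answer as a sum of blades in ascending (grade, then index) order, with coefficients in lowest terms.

~R = -\frac{173}{100} + \frac{21}{8} \gamma_{12} - \frac{9}{10} \gamma_{13} + \frac{63}{50} \gamma_{23}, and R ~R = \frac{299437}{40000}, so R^-1 = ~R / (\frac{299437}{40000}).
R v = \frac{1271}{200} \gamma_{1} - \frac{3843}{400} \gamma_{2} + \frac{559}{150} \gamma_{3} + \frac{1057}{200} \gamma_{123}
Answer: \frac{5063}{2162} \gamma_{1} + \frac{6174}{1081} \gamma_{2} - \frac{16525}{3243} \gamma_{3}


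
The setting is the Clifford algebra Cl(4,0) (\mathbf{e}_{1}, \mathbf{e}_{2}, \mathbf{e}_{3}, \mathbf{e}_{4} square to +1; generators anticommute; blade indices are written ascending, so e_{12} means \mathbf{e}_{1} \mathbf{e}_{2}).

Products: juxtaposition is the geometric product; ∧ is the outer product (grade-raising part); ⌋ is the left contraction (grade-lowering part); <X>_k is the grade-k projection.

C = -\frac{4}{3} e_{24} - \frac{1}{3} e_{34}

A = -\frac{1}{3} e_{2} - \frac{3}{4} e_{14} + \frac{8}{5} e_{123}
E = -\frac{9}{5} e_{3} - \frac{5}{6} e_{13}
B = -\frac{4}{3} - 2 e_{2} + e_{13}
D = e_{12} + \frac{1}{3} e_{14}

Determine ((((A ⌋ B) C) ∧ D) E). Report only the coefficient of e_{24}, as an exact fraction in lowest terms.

step 1: \frac{2}{3}
step 2: -\frac{8}{9} e_{24} - \frac{2}{9} e_{34}
step 3: -\frac{2}{9} e_{1234}
step 4: \frac{5}{27} e_{24} - \frac{2}{5} e_{124}
Answer: \frac{5}{27}


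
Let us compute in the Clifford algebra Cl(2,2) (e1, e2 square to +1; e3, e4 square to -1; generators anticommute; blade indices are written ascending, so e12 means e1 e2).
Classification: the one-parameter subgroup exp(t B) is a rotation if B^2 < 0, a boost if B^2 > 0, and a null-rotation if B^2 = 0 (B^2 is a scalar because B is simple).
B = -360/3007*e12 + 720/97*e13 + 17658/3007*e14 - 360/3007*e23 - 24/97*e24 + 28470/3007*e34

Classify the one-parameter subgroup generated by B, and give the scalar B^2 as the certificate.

B^2 term by term: the squares give (-360/3007)^2*(e12)^2 + (720/97)^2*(e13)^2 + (17658/3007)^2*(e14)^2 + (-360/3007)^2*(e23)^2 + (-24/97)^2*(e24)^2 + (28470/3007)^2*(e34)^2 = 129600/9042049*(-1) + 518400/9409*(+1) + 311804964/9042049*(+1) + 129600/9042049*(+1) + 576/9409*(+1) + 810540900/9042049*(-1) = 0 (each basis 2-blade squares to minus the product of its generators' squares); cross terms between blades sharing an index anticommute and cancel; the commuting (index-disjoint) pairs give grade-4 terms 2*c*c'*(blade product), which cancel blade by blade — e1234: -20498400/9042049 + 34560/9409 - 12713760/9042049 = 0 — confirming B is simple. So B^2 = 0.
Answer: null-rotation, certificate B^2 = 0. Key observation: B^2 = 0 is a conjugation invariant, so its sign decides the class regardless of the surface form of B.


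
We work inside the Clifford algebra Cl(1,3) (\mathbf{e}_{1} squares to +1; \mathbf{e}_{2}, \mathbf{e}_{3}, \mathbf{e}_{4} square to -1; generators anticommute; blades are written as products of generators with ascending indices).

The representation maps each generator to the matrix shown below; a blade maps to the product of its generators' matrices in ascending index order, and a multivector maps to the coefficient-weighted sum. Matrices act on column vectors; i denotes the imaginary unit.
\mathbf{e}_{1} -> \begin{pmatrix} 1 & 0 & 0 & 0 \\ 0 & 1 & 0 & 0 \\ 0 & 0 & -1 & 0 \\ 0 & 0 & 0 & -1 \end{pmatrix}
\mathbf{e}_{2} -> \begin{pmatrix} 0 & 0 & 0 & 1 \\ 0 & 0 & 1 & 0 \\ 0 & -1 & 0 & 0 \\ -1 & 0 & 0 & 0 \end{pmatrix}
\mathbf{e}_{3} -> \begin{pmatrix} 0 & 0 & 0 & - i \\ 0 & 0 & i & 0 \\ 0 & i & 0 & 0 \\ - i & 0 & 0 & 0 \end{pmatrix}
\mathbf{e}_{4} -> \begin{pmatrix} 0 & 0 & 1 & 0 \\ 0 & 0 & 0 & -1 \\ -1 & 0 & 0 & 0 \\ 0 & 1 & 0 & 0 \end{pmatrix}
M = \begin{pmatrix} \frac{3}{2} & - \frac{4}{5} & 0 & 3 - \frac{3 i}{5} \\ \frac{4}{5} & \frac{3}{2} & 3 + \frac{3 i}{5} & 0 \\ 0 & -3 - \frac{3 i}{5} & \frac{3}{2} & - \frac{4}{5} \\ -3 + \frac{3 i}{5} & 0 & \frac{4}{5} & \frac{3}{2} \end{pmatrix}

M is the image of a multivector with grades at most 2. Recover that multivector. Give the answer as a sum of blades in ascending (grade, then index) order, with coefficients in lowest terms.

Method: the blade images are trace-orthogonal — tr(rho(e_A) rho(e_B)^-1) = 4 if A = B and 0 otherwise — and rho(e_A)^-1 = (e_A)^2 * rho(e_A) with (e_A)^2 = +1 or -1, so the coefficient of e_A in the preimage is (e_A)^2 * tr(M rho(e_A))/4.
Nonzero projections over blades of grade <= 2: 1: (1)^2 = +1, tr(M 1) = 6, coefficient \frac{3}{2}; e_{2}: (e_{2})^2 = -1, tr(M rho(e_{2})) = -12, coefficient 3; e_{1} e_{3}: (e_{1} e_{3})^2 = +1, tr(M rho(e_{1} e_{3})) = \frac{12}{5}, coefficient \frac{3}{5}; e_{2} e_{4}: (e_{2} e_{4})^2 = -1, tr(M rho(e_{2} e_{4})) = \frac{16}{5}, coefficient -\frac{4}{5}. Every other blade of grade <= 2 projects to 0.
Answer: \frac{3}{2} + 3 e_{2} + \frac{3}{5} e_{1} e_{3} - \frac{4}{5} e_{2} e_{4}


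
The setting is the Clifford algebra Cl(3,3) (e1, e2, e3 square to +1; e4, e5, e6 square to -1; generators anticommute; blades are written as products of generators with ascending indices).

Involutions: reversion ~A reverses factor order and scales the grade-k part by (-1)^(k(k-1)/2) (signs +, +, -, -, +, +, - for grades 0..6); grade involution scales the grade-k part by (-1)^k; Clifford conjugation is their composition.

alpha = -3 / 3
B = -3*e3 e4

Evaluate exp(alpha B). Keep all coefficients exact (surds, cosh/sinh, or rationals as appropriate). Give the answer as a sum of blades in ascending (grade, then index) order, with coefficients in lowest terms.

B^2 = (-3)^2*(e3 e4)^2 = 9*(+1) = 9 (a basis 2-blade squares to minus the product of its generators' squares).
B^2 = 9 — a positive square means the series sums to a boost: l = 3, alpha*l = -3, so exp(alpha B) = cosh(-3) + (sinh(-3)/3)*B = cosh(3) + (-sinh(3)/3)*B.
Answer: cosh(3) + sinh(3)*e3 e4


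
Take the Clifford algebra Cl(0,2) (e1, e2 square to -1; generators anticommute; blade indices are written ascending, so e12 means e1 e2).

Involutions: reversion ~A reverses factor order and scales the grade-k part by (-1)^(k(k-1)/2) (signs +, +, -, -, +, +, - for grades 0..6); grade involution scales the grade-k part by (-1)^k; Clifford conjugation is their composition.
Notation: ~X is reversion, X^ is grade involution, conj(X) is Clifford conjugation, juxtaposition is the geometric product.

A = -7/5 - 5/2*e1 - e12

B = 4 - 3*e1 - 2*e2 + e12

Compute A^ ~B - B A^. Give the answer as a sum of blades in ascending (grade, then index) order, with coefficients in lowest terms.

first term: 9/10 + 61/5*e1 + 83/10*e2 - 38/5*e12
second term: 29/10 + 81/5*e1 + 23/10*e2 - 2/5*e12
Answer: -2 - 4*e1 + 6*e2 - 36/5*e12


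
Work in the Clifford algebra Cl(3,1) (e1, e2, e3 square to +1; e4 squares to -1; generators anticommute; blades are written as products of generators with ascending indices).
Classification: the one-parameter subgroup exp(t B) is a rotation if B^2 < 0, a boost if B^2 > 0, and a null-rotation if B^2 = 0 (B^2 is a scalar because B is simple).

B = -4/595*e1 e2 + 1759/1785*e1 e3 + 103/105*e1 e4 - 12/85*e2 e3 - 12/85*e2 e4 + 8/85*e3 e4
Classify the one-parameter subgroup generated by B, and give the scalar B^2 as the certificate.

B^2 term by term: the squares give (-4/595)^2*(e1 e2)^2 + (1759/1785)^2*(e1 e3)^2 + (103/105)^2*(e1 e4)^2 + (-12/85)^2*(e2 e3)^2 + (-12/85)^2*(e2 e4)^2 + (8/85)^2*(e3 e4)^2 = 16/354025*(-1) + 3094081/3186225*(-1) + 10609/11025*(+1) + 144/7225*(-1) + 144/7225*(+1) + 64/7225*(+1) = 0 (each basis 2-blade squares to minus the product of its generators' squares); cross terms between blades sharing an index anticommute and cancel; the commuting (index-disjoint) pairs give grade-4 terms 2*c*c'*(blade product), which cancel blade by blade — e1 e2 e3 e4: -64/50575 + 14072/50575 - 824/2975 = 0 — confirming B is simple. So B^2 = 0.
Answer: null-rotation, certificate B^2 = 0. Certificate logic: 0 is a conjugation-invariant scalar, so its sign fixes rotation versus boost versus null-rotation outright.


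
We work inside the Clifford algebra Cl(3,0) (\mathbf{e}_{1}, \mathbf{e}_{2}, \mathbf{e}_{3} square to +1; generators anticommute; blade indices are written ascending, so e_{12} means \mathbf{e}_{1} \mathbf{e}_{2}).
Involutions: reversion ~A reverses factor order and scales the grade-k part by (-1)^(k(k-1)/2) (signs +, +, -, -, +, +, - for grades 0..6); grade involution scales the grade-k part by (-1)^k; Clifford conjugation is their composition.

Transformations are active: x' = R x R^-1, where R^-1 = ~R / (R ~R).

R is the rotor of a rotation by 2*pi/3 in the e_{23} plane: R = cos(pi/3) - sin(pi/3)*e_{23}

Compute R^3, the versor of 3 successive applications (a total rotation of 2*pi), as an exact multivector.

Half-angle bookkeeping: 3 applications in e_{23} add up to rotor phase 3*pi/3 = \pi, so R^3 = cos(\pi) - sin(\pi)*e_{23}.
cos(\pi) = -1 and sin(\pi) = 0, so R^3 = -1. The total rotation 2*pi is 1 full turn, so every vector returns to itself, yet the rotor is -1, on the OTHER sheet of the double cover (an odd number of 2*pi turns).
Answer: -1


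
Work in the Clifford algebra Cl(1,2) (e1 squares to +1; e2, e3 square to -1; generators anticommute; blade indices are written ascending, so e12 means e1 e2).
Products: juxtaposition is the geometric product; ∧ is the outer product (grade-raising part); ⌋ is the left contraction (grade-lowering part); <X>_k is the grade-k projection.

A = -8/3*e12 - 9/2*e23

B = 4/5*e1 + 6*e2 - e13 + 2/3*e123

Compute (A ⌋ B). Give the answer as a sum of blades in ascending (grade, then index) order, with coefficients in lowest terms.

step 1: 3*e1 - 16/9*e3
Answer: 3*e1 - 16/9*e3


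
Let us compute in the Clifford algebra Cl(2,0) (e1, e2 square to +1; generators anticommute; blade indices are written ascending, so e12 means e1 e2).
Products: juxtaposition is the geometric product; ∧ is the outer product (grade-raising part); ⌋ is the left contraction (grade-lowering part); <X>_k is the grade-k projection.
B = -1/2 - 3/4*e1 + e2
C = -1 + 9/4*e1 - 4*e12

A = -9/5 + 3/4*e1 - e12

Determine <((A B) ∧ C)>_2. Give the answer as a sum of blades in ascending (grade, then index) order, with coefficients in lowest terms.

step 1: 27/80 - 1/40*e1 - 51/20*e2 + 5/4*e12
step 2: -27/80 + 251/320*e1 + 51/20*e2 + 251/80*e12
step 3: 251/80*e12
Answer: 251/80*e12


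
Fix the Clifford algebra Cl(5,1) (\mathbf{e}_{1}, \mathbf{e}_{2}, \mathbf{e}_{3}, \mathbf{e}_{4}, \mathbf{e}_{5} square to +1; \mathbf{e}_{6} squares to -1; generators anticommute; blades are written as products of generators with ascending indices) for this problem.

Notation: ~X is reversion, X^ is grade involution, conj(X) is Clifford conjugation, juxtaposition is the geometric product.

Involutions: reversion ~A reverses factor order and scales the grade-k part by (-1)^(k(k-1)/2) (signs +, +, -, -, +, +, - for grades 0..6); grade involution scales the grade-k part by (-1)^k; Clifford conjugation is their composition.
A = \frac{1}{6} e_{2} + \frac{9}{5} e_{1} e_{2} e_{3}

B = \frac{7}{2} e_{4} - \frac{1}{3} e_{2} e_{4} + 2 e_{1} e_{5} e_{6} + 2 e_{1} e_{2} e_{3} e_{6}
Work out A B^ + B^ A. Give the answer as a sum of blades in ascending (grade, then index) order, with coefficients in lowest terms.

first term: -\frac{1}{18} e_{4} - \frac{18}{5} e_{6} - \frac{7}{12} e_{2} e_{4} + \frac{3}{5} e_{1} e_{3} e_{4} - \frac{1}{3} e_{1} e_{3} e_{6} - \frac{63}{10} e_{1} e_{2} e_{3} e_{4} + \frac{1}{3} e_{1} e_{2} e_{5} e_{6} - \frac{18}{5} e_{2} e_{3} e_{5} e_{6}
second term: \frac{1}{18} e_{4} + \frac{18}{5} e_{6} + \frac{7}{12} e_{2} e_{4} - \frac{3}{5} e_{1} e_{3} e_{4} + \frac{1}{3} e_{1} e_{3} e_{6} + \frac{63}{10} e_{1} e_{2} e_{3} e_{4} - \frac{1}{3} e_{1} e_{2} e_{5} e_{6} - \frac{18}{5} e_{2} e_{3} e_{5} e_{6}
Answer: -\frac{36}{5} e_{2} e_{3} e_{5} e_{6}


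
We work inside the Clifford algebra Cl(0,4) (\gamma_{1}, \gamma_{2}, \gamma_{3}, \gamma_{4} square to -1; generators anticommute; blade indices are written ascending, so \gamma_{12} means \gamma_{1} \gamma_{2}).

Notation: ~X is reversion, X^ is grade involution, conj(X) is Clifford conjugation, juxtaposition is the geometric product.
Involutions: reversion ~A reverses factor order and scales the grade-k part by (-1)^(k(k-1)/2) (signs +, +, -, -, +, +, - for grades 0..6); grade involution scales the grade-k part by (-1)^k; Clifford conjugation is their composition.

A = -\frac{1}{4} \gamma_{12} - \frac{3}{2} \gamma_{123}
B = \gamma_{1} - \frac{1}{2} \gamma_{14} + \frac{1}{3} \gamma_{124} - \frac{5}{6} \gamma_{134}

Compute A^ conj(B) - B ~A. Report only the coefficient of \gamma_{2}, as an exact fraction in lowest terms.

first term: \frac{1}{4} \gamma_{2} + \frac{1}{12} \gamma_{4} + \frac{3}{2} \gamma_{23} - \frac{11}{8} \gamma_{24} - \frac{1}{2} \gamma_{34} - \frac{13}{24} \gamma_{234}
second term: -\frac{1}{4} \gamma_{2} - \frac{1}{12} \gamma_{4} - \frac{3}{2} \gamma_{23} + \frac{11}{8} \gamma_{24} + \frac{1}{2} \gamma_{34} - \frac{13}{24} \gamma_{234}
Answer: \frac{1}{2}


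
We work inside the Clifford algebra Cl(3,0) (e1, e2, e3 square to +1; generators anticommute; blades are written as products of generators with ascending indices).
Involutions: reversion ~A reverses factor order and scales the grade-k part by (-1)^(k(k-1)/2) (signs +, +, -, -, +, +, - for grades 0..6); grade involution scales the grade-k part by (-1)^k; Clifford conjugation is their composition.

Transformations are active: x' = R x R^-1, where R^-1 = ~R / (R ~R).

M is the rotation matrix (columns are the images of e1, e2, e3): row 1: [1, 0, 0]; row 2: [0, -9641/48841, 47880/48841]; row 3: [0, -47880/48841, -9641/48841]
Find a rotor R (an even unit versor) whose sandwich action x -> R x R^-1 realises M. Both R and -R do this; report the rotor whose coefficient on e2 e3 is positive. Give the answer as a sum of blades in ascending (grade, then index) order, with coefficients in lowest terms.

Method: write R = a + b12*e1 e2 + b13*e1 e3 + b23*e2 e3 with a^2 + b12^2 + b13^2 + b23^2 = 1 (so R^-1 = ~R). Expanding the columns R e_j ~R gives tr M = 4a^2 - 1 and, from the antisymmetric part, M21 - M12 = -4a*b12, M13 - M31 = 4a*b13, M32 - M23 = -4a*b23.
Here tr M = 29559/48841, so a^2 = (1 + tr M)/4 = 19600/48841 and a = ±140/221. Taking a = 140/221: M21 - M12 = 0, M13 - M31 = 0, M32 - M23 = -95760/48841, giving b12 = 0, b13 = 0, b23 = 171/221, i.e. R = 140/221 + 171/221*e2 e3.
Its e2 e3 coefficient is already positive.
Answer: 140/221 + 171/221*e2 e3. Sheet selection: the two-to-one cover makes ±R indistinguishable at the matrix level (trace 29559/48841), so uniqueness comes from the required sign on e2 e3.


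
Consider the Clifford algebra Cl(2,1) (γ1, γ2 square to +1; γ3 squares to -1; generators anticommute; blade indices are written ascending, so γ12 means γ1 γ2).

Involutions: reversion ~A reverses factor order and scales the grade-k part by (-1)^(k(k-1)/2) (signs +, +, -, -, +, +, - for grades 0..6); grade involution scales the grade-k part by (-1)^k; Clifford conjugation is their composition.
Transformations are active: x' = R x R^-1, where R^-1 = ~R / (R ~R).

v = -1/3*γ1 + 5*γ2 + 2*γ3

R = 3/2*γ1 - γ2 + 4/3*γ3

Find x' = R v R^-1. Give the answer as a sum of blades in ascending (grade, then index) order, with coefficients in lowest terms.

~R = 3/2*γ1 - γ2 + 4/3*γ3, and R ~R = 53/36, so R^-1 = ~R / (53/36).
R v = -49/6 + 43/6*γ12 + 31/9*γ13 - 26/3*γ23
Answer: -2593/159*γ1 + 323/53*γ2 - 890/53*γ3


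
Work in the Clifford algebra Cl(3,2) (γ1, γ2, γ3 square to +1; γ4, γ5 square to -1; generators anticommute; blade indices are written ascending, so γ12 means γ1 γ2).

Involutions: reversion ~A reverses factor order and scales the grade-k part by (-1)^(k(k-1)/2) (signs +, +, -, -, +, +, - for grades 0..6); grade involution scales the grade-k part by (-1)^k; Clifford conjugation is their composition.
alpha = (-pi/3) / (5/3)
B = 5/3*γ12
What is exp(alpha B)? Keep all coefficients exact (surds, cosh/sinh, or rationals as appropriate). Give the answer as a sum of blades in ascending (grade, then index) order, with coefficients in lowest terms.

B^2 = (5/3)^2*(γ12)^2 = 25/9*(-1) = -25/9 (a basis 2-blade squares to minus the product of its generators' squares).
B^2 = -25/9 — B^2 < 0, so the exponential closes trigonometrically: l = 5/3, alpha*l = -pi/3, so exp(alpha B) = cos(-pi/3) + (sin(-pi/3)/(5/3))*B = 1/2 + (-3*sqrt(3)/10)*B.
Answer: 1/2 - sqrt(3)/2*γ12


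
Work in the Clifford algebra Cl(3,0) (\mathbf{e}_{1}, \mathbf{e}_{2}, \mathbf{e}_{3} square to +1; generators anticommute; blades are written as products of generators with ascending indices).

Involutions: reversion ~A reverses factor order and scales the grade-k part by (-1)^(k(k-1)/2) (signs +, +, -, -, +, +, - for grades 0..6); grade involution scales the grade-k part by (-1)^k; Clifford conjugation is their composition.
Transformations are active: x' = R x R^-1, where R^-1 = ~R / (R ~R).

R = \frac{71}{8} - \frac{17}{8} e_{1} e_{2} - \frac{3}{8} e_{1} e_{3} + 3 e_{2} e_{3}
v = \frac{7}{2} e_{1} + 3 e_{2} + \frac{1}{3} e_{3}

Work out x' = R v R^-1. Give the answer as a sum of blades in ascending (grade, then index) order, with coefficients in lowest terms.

~R = \frac{71}{8} + \frac{17}{8} e_{1} e_{2} + \frac{3}{8} e_{1} e_{3} - 3 e_{2} e_{3}, and R ~R = \frac{5915}{64}, so R^-1 = ~R / (\frac{5915}{64}).
R v = \frac{393}{16} e_{1} + \frac{561}{16} e_{2} - \frac{227}{48} e_{3} + \frac{131}{12} e_{1} e_{2} e_{3}
Answer: \frac{651}{338} e_{1} + \frac{646}{169} e_{2} - \frac{68}{39} e_{3}


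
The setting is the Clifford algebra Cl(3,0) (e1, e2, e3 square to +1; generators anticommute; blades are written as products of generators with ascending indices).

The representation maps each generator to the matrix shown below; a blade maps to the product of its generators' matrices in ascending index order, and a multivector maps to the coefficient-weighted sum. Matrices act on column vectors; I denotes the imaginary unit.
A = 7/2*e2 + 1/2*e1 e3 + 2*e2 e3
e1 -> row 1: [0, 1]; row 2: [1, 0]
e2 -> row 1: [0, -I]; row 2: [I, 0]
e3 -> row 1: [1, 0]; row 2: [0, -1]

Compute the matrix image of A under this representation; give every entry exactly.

Bivector images (products of the table entries): rho(e1 e3) = rho(e1)rho(e3) = row 1: [0, -1]; row 2: [1, 0]; rho(e2 e3) = rho(e2)rho(e3) = row 1: [0, I]; row 2: [I, 0].
M = (7/2)*rho(e2) + (1/2)*rho(e1 e3) + (2)*rho(e2 e3), summed entrywise:
Answer: row 1: [0, -1/2 - 3*I/2]; row 2: [1/2 + 11*I/2, 0]


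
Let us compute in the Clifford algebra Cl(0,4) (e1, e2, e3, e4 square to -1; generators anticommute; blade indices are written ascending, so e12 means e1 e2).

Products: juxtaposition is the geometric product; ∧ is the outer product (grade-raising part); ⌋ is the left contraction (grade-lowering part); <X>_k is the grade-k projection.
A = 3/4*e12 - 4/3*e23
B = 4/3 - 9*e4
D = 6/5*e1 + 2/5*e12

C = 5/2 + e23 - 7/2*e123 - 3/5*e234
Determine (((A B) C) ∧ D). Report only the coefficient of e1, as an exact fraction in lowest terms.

step 1: e12 - 16/9*e23 - 27/4*e124 + 12*e234
step 2: -244/45 - 56/9*e1 + 7/2*e3 - 196/15*e4 + 5/2*e12 + 61/20*e13 - 42*e14 - 40/9*e23 + 189/8*e34 - 135/8*e124 + 147/20*e134 + 30*e234
step 3: -488/75*e1 - 488/225*e12 - 21/5*e13 + 392/25*e14 - 59/15*e123 - 392/75*e124 + 567/20*e134 - 531/20*e1234
Answer: -488/75


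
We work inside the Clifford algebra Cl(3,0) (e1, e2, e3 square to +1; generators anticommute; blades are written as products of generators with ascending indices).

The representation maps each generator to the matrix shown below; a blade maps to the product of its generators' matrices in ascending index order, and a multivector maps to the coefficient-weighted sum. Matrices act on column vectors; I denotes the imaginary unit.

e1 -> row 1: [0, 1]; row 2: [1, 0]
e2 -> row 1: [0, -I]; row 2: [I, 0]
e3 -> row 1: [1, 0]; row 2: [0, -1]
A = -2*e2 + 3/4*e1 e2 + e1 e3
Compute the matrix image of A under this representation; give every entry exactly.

Bivector images (products of the table entries): rho(e1 e2) = rho(e1)rho(e2) = row 1: [I, 0]; row 2: [0, -I]; rho(e1 e3) = rho(e1)rho(e3) = row 1: [0, -1]; row 2: [1, 0].
M = (-2)*rho(e2) + (3/4)*rho(e1 e2) + (1)*rho(e1 e3), summed entrywise:
Answer: row 1: [3*I/4, -1 + 2*I]; row 2: [1 - 2*I, -3*I/4]


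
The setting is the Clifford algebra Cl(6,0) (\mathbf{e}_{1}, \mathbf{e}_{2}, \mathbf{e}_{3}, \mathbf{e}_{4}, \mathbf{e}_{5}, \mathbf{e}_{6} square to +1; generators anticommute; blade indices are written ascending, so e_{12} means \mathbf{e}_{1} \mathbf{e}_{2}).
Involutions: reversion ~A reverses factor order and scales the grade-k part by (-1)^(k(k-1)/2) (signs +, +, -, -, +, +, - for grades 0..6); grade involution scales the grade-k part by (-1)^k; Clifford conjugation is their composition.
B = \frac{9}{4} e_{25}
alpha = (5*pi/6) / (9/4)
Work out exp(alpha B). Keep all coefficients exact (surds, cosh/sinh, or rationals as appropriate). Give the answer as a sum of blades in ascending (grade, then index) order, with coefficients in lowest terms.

B^2 = (\frac{9}{4})^2*(e_{25})^2 = \frac{81}{16}*(-1) = -\frac{81}{16} (a basis 2-blade squares to minus the product of its generators' squares).
B^2 = -\frac{81}{16} — the negative square puts this in the circular regime; l = \frac{9}{4}, alpha*l = \frac{5 \pi}{6}, so exp(alpha B) = cos(\frac{5 \pi}{6}) + (sin(\frac{5 \pi}{6})/(\frac{9}{4}))*B = - \frac{\sqrt{3}}{2} + (\frac{2}{9})*B.
Answer: - \frac{\sqrt{3}}{2} + \frac{1}{2} e_{25}


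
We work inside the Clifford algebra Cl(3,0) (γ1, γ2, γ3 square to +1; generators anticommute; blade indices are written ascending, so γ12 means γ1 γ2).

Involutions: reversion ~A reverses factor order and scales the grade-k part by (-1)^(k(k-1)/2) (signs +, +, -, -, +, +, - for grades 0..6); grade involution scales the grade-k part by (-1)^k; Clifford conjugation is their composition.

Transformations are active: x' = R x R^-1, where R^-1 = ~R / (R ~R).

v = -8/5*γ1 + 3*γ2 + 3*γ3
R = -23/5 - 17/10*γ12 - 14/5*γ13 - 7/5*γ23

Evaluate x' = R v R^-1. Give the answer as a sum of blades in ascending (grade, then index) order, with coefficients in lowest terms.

~R = -23/5 + 17/10*γ12 + 14/5*γ13 + 7/5*γ23, and R ~R = 677/20, so R^-1 = ~R / (677/20).
R v = -307/50*γ1 - 518/25*γ2 - 352/25*γ3 + 277/50*γ123
Answer: 47568/16925*γ1 + 60049/16925*γ2 + 183/677*γ3


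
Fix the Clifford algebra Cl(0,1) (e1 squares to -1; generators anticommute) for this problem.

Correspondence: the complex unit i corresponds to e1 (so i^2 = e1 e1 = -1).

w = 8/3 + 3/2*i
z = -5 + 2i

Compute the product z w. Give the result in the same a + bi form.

In blades: z = -5 + 2*e1, w = 8/3 + 3/2*e1.
Distribute z over w term by term (generator squares from the signature, products reordered to ascending indices): (-5)*w = -40/3 - 15/2*e1; (2*e1)*w = -3 + 16/3*e1.
Sum: -49/3 - 13/6*e1; translating back through the correspondence:
Answer: -49/3 - 13/6*i


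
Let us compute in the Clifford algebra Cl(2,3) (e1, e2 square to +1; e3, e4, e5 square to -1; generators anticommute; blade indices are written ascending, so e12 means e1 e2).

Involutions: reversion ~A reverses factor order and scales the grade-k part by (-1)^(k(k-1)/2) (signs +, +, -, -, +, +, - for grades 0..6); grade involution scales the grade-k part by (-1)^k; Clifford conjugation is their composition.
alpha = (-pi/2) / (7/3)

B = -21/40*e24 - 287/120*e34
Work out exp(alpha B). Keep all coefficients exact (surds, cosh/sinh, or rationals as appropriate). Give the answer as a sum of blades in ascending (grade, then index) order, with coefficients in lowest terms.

B^2 term by term: the squares give (-21/40)^2*(e24)^2 + (-287/120)^2*(e34)^2 = 441/1600*(+1) + 82369/14400*(-1) = -49/9 (each basis 2-blade squares to minus the product of its generators' squares); cross terms between blades sharing an index anticommute and cancel. So B^2 = -49/9.
B^2 = -49/9 — a negative square means the series sums to a rotation: l = 7/3, alpha*l = -pi/2, so exp(alpha B) = cos(-pi/2) + (sin(-pi/2)/(7/3))*B = 0 + (-3/7)*B.
Answer: 9/40*e24 + 41/40*e34


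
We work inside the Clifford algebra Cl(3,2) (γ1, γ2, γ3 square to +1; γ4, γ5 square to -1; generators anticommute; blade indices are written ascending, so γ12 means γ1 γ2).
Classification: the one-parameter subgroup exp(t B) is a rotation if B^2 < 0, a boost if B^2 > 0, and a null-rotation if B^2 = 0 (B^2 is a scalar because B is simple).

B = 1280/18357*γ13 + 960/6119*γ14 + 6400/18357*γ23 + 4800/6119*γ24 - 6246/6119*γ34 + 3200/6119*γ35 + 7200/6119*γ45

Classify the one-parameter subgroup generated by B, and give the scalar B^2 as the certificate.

B^2 term by term: the squares give (1280/18357)^2*(γ13)^2 + (960/6119)^2*(γ14)^2 + (6400/18357)^2*(γ23)^2 + (4800/6119)^2*(γ24)^2 + (-6246/6119)^2*(γ34)^2 + (3200/6119)^2*(γ35)^2 + (7200/6119)^2*(γ45)^2 = 1638400/336979449*(-1) + 921600/37442161*(+1) + 40960000/336979449*(-1) + 23040000/37442161*(+1) + 39012516/37442161*(+1) + 10240000/37442161*(+1) + 51840000/37442161*(-1) = 4/9 (each basis 2-blade squares to minus the product of its generators' squares); cross terms between blades sharing an index anticommute and cancel; the commuting (index-disjoint) pairs give grade-4 terms 2*c*c'*(blade product), which cancel blade by blade — γ1234: -4096000/37442161 + 4096000/37442161 = 0; γ1345: 6144000/37442161 - 6144000/37442161 = 0; γ2345: 30720000/37442161 - 30720000/37442161 = 0 — confirming B is simple. So B^2 = 4/9.
Answer: boost, certificate B^2 = 4/9. Note: conjugating B changes its blade decomposition but never the scalar B^2 = 4/9, whose sign settles the classification.


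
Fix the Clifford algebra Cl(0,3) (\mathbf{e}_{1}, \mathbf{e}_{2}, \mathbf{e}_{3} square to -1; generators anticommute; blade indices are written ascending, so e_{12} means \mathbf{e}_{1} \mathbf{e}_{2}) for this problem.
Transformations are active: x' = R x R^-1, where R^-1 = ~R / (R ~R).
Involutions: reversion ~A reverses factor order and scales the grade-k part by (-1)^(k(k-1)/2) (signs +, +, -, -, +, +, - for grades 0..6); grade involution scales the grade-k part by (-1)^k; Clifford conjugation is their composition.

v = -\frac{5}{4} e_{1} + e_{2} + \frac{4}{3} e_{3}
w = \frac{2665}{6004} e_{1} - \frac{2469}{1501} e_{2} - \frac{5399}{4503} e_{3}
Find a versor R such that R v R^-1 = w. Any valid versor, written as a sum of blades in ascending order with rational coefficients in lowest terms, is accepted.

Here q(v) = q(w) = -\frac{625}{144}; the classical choice R = v + w = -\frac{1210}{1501} e_{1} - \frac{968}{1501} e_{2} + \frac{605}{4503} e_{3} then realises v -> w under the sandwich.
Answer: -\frac{1210}{1501} e_{1} - \frac{968}{1501} e_{2} + \frac{605}{4503} e_{3}


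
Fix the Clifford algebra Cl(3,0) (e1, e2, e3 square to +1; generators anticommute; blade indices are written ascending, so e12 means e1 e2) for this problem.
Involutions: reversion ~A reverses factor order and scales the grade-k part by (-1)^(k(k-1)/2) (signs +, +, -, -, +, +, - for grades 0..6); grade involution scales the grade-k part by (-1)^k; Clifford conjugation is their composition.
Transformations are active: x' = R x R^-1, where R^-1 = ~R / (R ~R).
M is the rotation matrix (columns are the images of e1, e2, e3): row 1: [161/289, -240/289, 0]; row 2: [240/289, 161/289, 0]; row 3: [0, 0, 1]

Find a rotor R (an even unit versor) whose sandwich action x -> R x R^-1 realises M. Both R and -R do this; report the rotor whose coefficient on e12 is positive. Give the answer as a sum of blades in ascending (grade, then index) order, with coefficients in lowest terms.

Method: write R = a + b12*e12 + b13*e13 + b23*e23 with a^2 + b12^2 + b13^2 + b23^2 = 1 (so R^-1 = ~R). Expanding the columns R e_j ~R gives tr M = 4a^2 - 1 and, from the antisymmetric part, M21 - M12 = -4a*b12, M13 - M31 = 4a*b13, M32 - M23 = -4a*b23.
Here tr M = 611/289, so a^2 = (1 + tr M)/4 = 225/289 and a = ±15/17. Taking a = 15/17: M21 - M12 = 480/289, M13 - M31 = 0, M32 - M23 = 0, giving b12 = -8/17, b13 = 0, b23 = 0, i.e. R = 15/17 - 8/17*e12.
Its e12 coefficient is negative, so report the other preimage -R.
Answer: -15/17 + 8/17*e12. Why the constraint matters: R and -R act identically through the sandwich — M has trace 611/289 either way — so only the sign condition on e12 picks one of the two preimages.


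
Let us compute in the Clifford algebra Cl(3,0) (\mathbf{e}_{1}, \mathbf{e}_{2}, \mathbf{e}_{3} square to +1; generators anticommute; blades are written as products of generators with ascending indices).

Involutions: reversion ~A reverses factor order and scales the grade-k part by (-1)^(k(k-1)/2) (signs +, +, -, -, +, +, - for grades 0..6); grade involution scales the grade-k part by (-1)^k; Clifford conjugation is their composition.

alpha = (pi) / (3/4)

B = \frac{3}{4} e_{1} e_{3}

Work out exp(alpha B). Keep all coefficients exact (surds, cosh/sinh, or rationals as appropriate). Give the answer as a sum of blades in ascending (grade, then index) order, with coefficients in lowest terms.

B^2 = (\frac{3}{4})^2*(e_{1} e_{3})^2 = \frac{9}{16}*(-1) = -\frac{9}{16} (a basis 2-blade squares to minus the product of its generators' squares).
B^2 = -\frac{9}{16} — the series telescopes trigonometrically here: l = \frac{3}{4}, alpha*l = \pi, so exp(alpha B) = cos(\pi) + (sin(\pi)/(\frac{3}{4}))*B = -1 + (0)*B.
Answer: -1


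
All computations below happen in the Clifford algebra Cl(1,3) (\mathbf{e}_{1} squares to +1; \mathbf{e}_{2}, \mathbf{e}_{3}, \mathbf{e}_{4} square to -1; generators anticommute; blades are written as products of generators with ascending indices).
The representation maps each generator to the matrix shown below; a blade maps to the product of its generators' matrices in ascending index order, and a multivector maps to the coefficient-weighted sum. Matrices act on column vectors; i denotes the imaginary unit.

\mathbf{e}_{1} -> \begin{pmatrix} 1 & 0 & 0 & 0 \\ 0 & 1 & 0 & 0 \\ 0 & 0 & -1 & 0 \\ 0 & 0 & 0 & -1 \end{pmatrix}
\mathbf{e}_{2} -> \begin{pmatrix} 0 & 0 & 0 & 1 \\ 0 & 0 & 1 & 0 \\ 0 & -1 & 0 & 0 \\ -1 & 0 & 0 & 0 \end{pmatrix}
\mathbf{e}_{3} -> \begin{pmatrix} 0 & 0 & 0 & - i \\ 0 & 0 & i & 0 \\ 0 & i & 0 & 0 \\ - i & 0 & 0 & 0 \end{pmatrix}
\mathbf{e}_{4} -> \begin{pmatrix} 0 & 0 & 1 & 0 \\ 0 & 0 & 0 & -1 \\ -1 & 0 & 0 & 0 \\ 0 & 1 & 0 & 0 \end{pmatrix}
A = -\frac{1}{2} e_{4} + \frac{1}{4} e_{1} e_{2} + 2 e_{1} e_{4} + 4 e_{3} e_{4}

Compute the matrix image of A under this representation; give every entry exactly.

Bivector images (products of the table entries): rho(e_{1} e_{2}) = rho(\mathbf{e}_{1})rho(\mathbf{e}_{2}) = \begin{pmatrix} 0 & 0 & 0 & 1 \\ 0 & 0 & 1 & 0 \\ 0 & 1 & 0 & 0 \\ 1 & 0 & 0 & 0 \end{pmatrix}; rho(e_{1} e_{4}) = rho(\mathbf{e}_{1})rho(\mathbf{e}_{4}) = \begin{pmatrix} 0 & 0 & 1 & 0 \\ 0 & 0 & 0 & -1 \\ 1 & 0 & 0 & 0 \\ 0 & -1 & 0 & 0 \end{pmatrix}; rho(e_{3} e_{4}) = rho(\mathbf{e}_{3})rho(\mathbf{e}_{4}) = \begin{pmatrix} 0 & - i & 0 & 0 \\ - i & 0 & 0 & 0 \\ 0 & 0 & 0 & - i \\ 0 & 0 & - i & 0 \end{pmatrix}.
M = (-\frac{1}{2})*rho(e_{4}) + (\frac{1}{4})*rho(e_{1} e_{2}) + (2)*rho(e_{1} e_{4}) + (4)*rho(e_{3} e_{4}), summed entrywise:
Answer: \begin{pmatrix} 0 & - 4 i & \frac{3}{2} & \frac{1}{4} \\ - 4 i & 0 & \frac{1}{4} & - \frac{3}{2} \\ \frac{5}{2} & \frac{1}{4} & 0 & - 4 i \\ \frac{1}{4} & - \frac{5}{2} & - 4 i & 0 \end{pmatrix}
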